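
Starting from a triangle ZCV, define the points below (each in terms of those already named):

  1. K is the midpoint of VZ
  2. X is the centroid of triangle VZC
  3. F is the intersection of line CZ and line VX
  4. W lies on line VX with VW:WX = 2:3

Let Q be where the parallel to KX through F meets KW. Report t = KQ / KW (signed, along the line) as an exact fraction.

Assign Z = (0, 0), C = (1, 0), V = (0, 1) — the answer is frame-independent, so this choice is without loss of generality.
1. K is the midpoint of VZ ⇒ K = (0, 1/2)
2. X is the centroid of triangle VZC ⇒ X = (1/3, 1/3)
3. F is the intersection of line CZ and line VX ⇒ F = (1/2, 0)
4. W lies on line VX with VW:WX = 2:3 ⇒ W = (2/15, 11/15)
through F parallel to KX: direction (1/3, -1/6); meets KW at Q = (-1/9, 11/36)
Q = K + t·(W−K) with t = -5/6

t = -5/6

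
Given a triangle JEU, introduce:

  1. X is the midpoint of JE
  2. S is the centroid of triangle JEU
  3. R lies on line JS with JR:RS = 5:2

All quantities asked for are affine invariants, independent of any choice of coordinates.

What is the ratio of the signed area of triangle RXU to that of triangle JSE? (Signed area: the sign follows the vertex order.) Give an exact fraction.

Assign J = (0, 0), E = (1, 0), U = (0, 1) — the answer is frame-independent, so this choice is without loss of generality.
1. X is the midpoint of JE ⇒ X = (1/2, 0)
2. S is the centroid of triangle JEU ⇒ S = (1/3, 1/3)
3. R lies on line JS with JR:RS = 5:2 ⇒ R = (5/21, 5/21)
2·[RXU] = 1/7, 2·[JSE] = -1/3
[RXU]:[JSE] = 1/7:-1/3 = -3/7

[RXU]:[JSE] = -3/7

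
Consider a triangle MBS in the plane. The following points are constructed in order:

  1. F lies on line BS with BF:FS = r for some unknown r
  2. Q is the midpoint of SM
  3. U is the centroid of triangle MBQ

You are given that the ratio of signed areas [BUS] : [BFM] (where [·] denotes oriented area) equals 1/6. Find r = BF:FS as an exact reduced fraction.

r = -3/4

Assign M = (0, 0), B = (1, 0), S = (0, 1) — the answer is frame-independent, so this choice is without loss of generality.
1. With BF:FS = r, write λ = r/(r+1) so F = B + λ·(S−B); F is affine-linear in λ
2. Q is the midpoint of SM ⇒ Q = (0, 1/2)
3. U is the centroid of triangle MBQ ⇒ U = (1/3, 1/6)
Every point depending on F is an affine combination of F and λ-independent points, so each such coordinate is linear in λ; the λ² term in each signed area is a multiple of (S−B)×(S−B) = 0, so 2·[BUS] and 2·[BFM] are each linear in λ. Evaluating at λ=0 and λ=1:
  2·[BUS] = -1/2,   2·[BFM] = λ
So [BUS]:[BFM] = (-1/2) / (λ). Setting this equal to 1/6:
  -1/2 = 1/6·(λ)  ⇒  λ = -3
Then r = λ/(1−λ) = (-3)/(4) = -3/4. Check: with r = -3/4, F = (4, -3) and [BUS]:[BFM] = 1/6 as required.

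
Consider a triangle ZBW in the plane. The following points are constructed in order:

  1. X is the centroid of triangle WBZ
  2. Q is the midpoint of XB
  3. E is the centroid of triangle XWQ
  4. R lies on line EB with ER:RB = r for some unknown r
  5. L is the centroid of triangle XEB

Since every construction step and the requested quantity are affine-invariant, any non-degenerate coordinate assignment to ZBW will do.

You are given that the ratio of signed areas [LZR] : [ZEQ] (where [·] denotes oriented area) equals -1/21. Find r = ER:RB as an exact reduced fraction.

r = 3/4

Set Z = (0, 0), B = (1, 0), W = (0, 1); any affine frame gives the same invariant.
1. X is the centroid of triangle WBZ ⇒ X = (1/3, 1/3)
2. Q is the midpoint of XB ⇒ Q = (2/3, 1/6)
3. E is the centroid of triangle XWQ ⇒ E = (1/3, 1/2)
4. With ER:RB = r, write λ = r/(r+1) so R = E + λ·(B−E); R is affine-linear in λ
5. L is the centroid of triangle XEB ⇒ L = (5/9, 5/18)
Every point depending on R is an affine combination of R and λ-independent points, so each such coordinate is linear in λ; the λ² term in each signed area is a multiple of (B−E)×(B−E) = 0, so 2·[LZR] and 2·[ZEQ] are each linear in λ. Evaluating at λ=0 and λ=1:
  2·[LZR] = 25/54·λ − 5/27,   2·[ZEQ] = -5/18
So [LZR]:[ZEQ] = (25/54·λ − 5/27) / (-5/18). Setting this equal to -1/21:
  25/54·λ − 5/27 = -1/21·(-5/18)  ⇒  λ = 3/7
Then r = λ/(1−λ) = (3/7)/(4/7) = 3/4. Check: with r = 3/4, R = (13/21, 2/7) and [LZR]:[ZEQ] = -1/21 as required.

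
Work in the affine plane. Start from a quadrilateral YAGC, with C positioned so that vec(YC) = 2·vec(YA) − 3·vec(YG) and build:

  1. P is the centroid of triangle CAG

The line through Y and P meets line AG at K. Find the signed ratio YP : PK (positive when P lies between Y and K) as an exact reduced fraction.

YP:PK = 1/2

Choose coordinates Y = (0, 0), A = (1, 0), G = (0, 1), C = (2, -3).
1. P is the centroid of triangle CAG ⇒ P = (1, -2/3)
line YP meets AG at K = (3, -2)
P = Y + t·(K−Y) with t = 1/3, so YP:PK = 1/3:2/3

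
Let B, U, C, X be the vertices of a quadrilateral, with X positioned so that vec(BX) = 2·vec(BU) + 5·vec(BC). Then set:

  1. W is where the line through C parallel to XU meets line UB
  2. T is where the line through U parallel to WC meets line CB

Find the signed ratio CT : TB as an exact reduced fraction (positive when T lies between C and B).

CT:TB = -6/5

Work in coordinates with B = (0, 0), U = (1, 0), C = (0, 1), X = (2, 5).
1. W is where the line through C parallel to XU meets line UB ⇒ W = (-1/5, 0)
2. T is where the line through U parallel to WC meets line CB ⇒ T = (0, -5)
T = C + t·(B−C) with t = 6, so CT:TB = t:(1−t) = 6:-5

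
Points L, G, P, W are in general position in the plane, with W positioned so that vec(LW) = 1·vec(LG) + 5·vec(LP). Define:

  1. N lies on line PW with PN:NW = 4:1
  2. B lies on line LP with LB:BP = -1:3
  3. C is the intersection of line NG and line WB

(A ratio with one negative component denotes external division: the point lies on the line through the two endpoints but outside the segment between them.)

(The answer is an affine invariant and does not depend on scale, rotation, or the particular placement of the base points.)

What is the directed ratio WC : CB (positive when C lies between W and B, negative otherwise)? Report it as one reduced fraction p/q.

WC:CB = 10/43

Work in coordinates with L = (0, 0), G = (1, 0), P = (0, 1), W = (1, 5).
1. N lies on line PW with PN:NW = 4:1 ⇒ N = (4/5, 21/5)
2. B lies on line LP with LB:BP = -1:3 ⇒ B = (0, -1/2)
3. C is the intersection of line NG and line WB ⇒ C = (43/53, 210/53)
C = W + t·(B−W) with t = 10/53, so WC:CB = t:(1−t) = 10/53:43/53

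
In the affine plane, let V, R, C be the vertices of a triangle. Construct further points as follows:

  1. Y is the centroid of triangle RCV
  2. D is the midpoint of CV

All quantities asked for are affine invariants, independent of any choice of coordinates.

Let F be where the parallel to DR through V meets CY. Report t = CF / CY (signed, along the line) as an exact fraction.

Work in coordinates with V = (0, 0), R = (1, 0), C = (0, 1).
1. Y is the centroid of triangle RCV ⇒ Y = (1/3, 1/3)
2. D is the midpoint of CV ⇒ D = (0, 1/2)
through V parallel to DR: direction (1, -1/2); meets CY at F = (2/3, -1/3)
F = C + t·(Y−C) with t = 2

t = 2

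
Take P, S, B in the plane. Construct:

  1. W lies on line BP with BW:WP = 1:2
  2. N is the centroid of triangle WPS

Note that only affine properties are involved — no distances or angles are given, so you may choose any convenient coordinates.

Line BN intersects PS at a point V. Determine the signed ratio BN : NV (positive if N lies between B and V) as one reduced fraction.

Work in coordinates with P = (0, 0), S = (1, 0), B = (0, 1).
1. W lies on line BP with BW:WP = 1:2 ⇒ W = (0, 2/3)
2. N is the centroid of triangle WPS ⇒ N = (1/3, 2/9)
line BN meets PS at V = (3/7, 0)
N = B + t·(V−B) with t = 7/9, so BN:NV = 7/9:2/9

BN:NV = 7/2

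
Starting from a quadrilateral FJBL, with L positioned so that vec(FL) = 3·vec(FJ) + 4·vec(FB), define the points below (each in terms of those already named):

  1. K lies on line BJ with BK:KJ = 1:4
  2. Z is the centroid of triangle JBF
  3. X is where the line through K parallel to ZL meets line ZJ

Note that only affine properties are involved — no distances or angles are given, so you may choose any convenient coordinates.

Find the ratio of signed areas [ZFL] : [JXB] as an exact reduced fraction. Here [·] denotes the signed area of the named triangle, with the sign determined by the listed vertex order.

Set F = (0, 0), J = (1, 0), B = (0, 1), L = (3, 4); any affine frame gives the same invariant.
1. K lies on line BJ with BK:KJ = 1:4 ⇒ K = (1/5, 4/5)
2. Z is the centroid of triangle JBF ⇒ Z = (1/3, 1/3)
3. X is where the line through K parallel to ZL meets line ZJ ⇒ X = (-1/75, 38/75)
2·[ZFL] = -1/3, 2·[JXB] = -38/75
[ZFL]:[JXB] = -1/3:-38/75 = 25/38

[ZFL]:[JXB] = 25/38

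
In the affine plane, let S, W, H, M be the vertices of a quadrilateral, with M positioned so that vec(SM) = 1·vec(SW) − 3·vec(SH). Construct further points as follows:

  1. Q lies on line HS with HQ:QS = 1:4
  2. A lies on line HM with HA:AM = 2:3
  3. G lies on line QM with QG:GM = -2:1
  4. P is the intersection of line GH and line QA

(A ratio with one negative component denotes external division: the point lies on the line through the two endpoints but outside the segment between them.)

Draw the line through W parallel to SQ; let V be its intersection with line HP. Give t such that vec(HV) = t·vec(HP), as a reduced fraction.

t = 2

Set S = (0, 0), W = (1, 0), H = (0, 1), M = (1, -3); any affine frame gives the same invariant.
1. Q lies on line HS with HQ:QS = 1:4 ⇒ Q = (0, 4/5)
2. A lies on line HM with HA:AM = 2:3 ⇒ A = (2/5, -3/5)
3. G lies on line QM with QG:GM = -2:1 ⇒ G = (2, -34/5)
4. P is the intersection of line GH and line QA ⇒ P = (1/2, -19/20)
through W parallel to SQ: direction (0, 4/5); meets HP at V = (1, -29/10)
V = H + t·(P−H) with t = 2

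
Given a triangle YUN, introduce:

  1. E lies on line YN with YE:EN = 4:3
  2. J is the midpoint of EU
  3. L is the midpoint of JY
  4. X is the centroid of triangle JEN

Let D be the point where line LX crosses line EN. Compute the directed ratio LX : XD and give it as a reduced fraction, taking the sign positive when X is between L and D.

Set Y = (0, 0), U = (1, 0), N = (0, 1); any affine frame gives the same invariant.
1. E lies on line YN with YE:EN = 4:3 ⇒ E = (0, 4/7)
2. J is the midpoint of EU ⇒ J = (1/2, 2/7)
3. L is the midpoint of JY ⇒ L = (1/4, 1/7)
4. X is the centroid of triangle JEN ⇒ X = (1/6, 13/21)
line LX meets EN at D = (0, 11/7)
X = L + t·(D−L) with t = 1/3, so LX:XD = 1/3:2/3

LX:XD = 1/2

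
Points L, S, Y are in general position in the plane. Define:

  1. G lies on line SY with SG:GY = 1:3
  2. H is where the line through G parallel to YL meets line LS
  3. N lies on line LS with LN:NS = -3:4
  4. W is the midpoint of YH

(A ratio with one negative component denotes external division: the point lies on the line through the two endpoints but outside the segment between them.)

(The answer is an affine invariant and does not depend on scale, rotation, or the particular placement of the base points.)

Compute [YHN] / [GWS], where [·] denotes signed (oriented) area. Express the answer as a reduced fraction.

Set L = (0, 0), S = (1, 0), Y = (0, 1); any affine frame gives the same invariant.
1. G lies on line SY with SG:GY = 1:3 ⇒ G = (3/4, 1/4)
2. H is where the line through G parallel to YL meets line LS ⇒ H = (3/4, 0)
3. N lies on line LS with LN:NS = -3:4 ⇒ N = (-3, 0)
4. W is the midpoint of YH ⇒ W = (3/8, 1/2)
2·[YHN] = -15/4, 2·[GWS] = 1/32
[YHN]:[GWS] = -15/4:1/32 = -120

[YHN]:[GWS] = -120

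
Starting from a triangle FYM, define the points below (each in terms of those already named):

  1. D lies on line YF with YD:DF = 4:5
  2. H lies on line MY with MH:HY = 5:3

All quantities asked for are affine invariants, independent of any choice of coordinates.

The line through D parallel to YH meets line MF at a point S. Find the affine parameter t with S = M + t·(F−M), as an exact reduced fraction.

Choose coordinates F = (0, 0), Y = (1, 0), M = (0, 1).
1. D lies on line YF with YD:DF = 4:5 ⇒ D = (5/9, 0)
2. H lies on line MY with MH:HY = 5:3 ⇒ H = (5/8, 3/8)
through D parallel to YH: direction (-3/8, 3/8); meets MF at S = (0, 5/9)
S = M + t·(F−M) with t = 4/9

t = 4/9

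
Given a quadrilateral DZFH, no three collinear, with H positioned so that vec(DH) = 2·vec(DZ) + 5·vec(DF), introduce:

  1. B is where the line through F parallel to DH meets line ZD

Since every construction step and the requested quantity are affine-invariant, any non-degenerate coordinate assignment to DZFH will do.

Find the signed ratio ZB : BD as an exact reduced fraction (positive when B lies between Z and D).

ZB:BD = -7/2

Assign D = (0, 0), Z = (1, 0), F = (0, 1), H = (2, 5) — the answer is frame-independent, so this choice is without loss of generality.
1. B is where the line through F parallel to DH meets line ZD ⇒ B = (-2/5, 0)
B = Z + t·(D−Z) with t = 7/5, so ZB:BD = t:(1−t) = 7/5:-2/5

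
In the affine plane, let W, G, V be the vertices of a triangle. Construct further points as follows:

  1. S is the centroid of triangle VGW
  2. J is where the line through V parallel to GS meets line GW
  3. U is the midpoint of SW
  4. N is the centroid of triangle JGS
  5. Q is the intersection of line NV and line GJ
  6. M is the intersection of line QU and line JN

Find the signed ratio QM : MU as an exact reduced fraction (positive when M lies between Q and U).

Assign W = (0, 0), G = (1, 0), V = (0, 1) — the answer is frame-independent, so this choice is without loss of generality.
1. S is the centroid of triangle VGW ⇒ S = (1/3, 1/3)
2. J is where the line through V parallel to GS meets line GW ⇒ J = (2, 0)
3. U is the midpoint of SW ⇒ U = (1/6, 1/6)
4. N is the centroid of triangle JGS ⇒ N = (10/9, 1/9)
5. Q is the intersection of line NV and line GJ ⇒ Q = (5/4, 0)
6. M is the intersection of line QU and line JN ⇒ M = (-2, 1/2)
M = Q + t·(U−Q) with t = 3, so QM:MU = t:(1−t) = 3:-2

QM:MU = -3/2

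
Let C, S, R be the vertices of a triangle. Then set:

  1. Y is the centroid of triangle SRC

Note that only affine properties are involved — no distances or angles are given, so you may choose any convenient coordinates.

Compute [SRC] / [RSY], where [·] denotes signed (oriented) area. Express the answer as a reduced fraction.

Choose coordinates C = (0, 0), S = (1, 0), R = (0, 1).
1. Y is the centroid of triangle SRC ⇒ Y = (1/3, 1/3)
2·[SRC] = 1, 2·[RSY] = -1/3
[SRC]:[RSY] = 1:-1/3 = -3

[SRC]:[RSY] = -3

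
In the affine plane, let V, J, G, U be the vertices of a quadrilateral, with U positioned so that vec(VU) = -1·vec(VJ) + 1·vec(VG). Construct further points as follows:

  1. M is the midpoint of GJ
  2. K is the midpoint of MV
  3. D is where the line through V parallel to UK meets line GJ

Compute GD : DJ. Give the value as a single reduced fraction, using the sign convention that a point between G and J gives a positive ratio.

GD:DJ = -5/3

Choose coordinates V = (0, 0), J = (1, 0), G = (0, 1), U = (-1, 1).
1. M is the midpoint of GJ ⇒ M = (1/2, 1/2)
2. K is the midpoint of MV ⇒ K = (1/4, 1/4)
3. D is where the line through V parallel to UK meets line GJ ⇒ D = (5/2, -3/2)
D = G + t·(J−G) with t = 5/2, so GD:DJ = t:(1−t) = 5/2:-3/2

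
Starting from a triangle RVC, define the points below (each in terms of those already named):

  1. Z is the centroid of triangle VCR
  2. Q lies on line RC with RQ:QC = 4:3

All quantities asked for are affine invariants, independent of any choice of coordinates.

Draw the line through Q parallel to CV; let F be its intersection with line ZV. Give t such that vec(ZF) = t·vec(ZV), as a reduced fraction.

t = -2/7

Assign R = (0, 0), V = (1, 0), C = (0, 1) — the answer is frame-independent, so this choice is without loss of generality.
1. Z is the centroid of triangle VCR ⇒ Z = (1/3, 1/3)
2. Q lies on line RC with RQ:QC = 4:3 ⇒ Q = (0, 4/7)
through Q parallel to CV: direction (1, -1); meets ZV at F = (1/7, 3/7)
F = Z + t·(V−Z) with t = -2/7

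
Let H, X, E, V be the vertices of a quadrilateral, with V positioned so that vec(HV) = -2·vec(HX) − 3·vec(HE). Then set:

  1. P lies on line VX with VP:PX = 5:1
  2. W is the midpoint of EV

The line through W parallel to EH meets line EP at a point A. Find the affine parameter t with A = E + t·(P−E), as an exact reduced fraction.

t = -2

Choose coordinates H = (0, 0), X = (1, 0), E = (0, 1), V = (-2, -3).
1. P lies on line VX with VP:PX = 5:1 ⇒ P = (1/2, -1/2)
2. W is the midpoint of EV ⇒ W = (-1, -1)
through W parallel to EH: direction (0, -1); meets EP at A = (-1, 4)
A = E + t·(P−E) with t = -2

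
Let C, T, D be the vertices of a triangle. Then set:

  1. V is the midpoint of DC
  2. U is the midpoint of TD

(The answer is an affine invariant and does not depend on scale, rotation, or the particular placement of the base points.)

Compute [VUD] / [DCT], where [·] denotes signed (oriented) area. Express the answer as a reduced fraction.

Set C = (0, 0), T = (1, 0), D = (0, 1); any affine frame gives the same invariant.
1. V is the midpoint of DC ⇒ V = (0, 1/2)
2. U is the midpoint of TD ⇒ U = (1/2, 1/2)
2·[VUD] = 1/4, 2·[DCT] = 1
[VUD]:[DCT] = 1/4:1 = 1/4

[VUD]:[DCT] = 1/4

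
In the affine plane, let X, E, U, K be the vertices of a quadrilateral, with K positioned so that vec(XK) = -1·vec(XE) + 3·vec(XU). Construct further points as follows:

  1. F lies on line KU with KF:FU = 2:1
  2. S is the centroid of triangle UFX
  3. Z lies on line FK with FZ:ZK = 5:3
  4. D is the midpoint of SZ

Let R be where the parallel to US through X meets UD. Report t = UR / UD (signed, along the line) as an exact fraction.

Set X = (0, 0), E = (1, 0), U = (0, 1), K = (-1, 3); any affine frame gives the same invariant.
1. F lies on line KU with KF:FU = 2:1 ⇒ F = (-1/3, 5/3)
2. S is the centroid of triangle UFX ⇒ S = (-1/9, 8/9)
3. Z lies on line FK with FZ:ZK = 5:3 ⇒ Z = (-3/4, 5/2)
4. D is the midpoint of SZ ⇒ D = (-31/72, 61/36)
through X parallel to US: direction (-1/9, -1/9); meets UD at R = (31/81, 31/81)
R = U + t·(D−U) with t = -8/9

t = -8/9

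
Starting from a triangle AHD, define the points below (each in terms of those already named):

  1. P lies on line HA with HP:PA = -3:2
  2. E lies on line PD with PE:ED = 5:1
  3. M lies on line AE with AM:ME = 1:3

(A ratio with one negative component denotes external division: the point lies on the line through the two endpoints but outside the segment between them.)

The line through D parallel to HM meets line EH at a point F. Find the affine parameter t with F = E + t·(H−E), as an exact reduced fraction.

t = -2/5

Work in coordinates with A = (0, 0), H = (1, 0), D = (0, 1).
1. P lies on line HA with HP:PA = -3:2 ⇒ P = (-2, 0)
2. E lies on line PD with PE:ED = 5:1 ⇒ E = (-1/3, 5/6)
3. M lies on line AE with AM:ME = 1:3 ⇒ M = (-1/12, 5/24)
through D parallel to HM: direction (-13/12, 5/24); meets EH at F = (-13/15, 7/6)
F = E + t·(H−E) with t = -2/5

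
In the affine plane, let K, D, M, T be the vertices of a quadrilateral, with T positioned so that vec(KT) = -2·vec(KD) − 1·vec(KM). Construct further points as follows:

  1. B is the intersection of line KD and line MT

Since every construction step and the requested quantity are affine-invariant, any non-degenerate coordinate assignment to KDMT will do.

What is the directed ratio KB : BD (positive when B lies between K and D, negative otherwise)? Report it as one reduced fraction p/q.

KB:BD = -1/2

Assign K = (0, 0), D = (1, 0), M = (0, 1), T = (-2, -1) — the answer is frame-independent, so this choice is without loss of generality.
1. B is the intersection of line KD and line MT ⇒ B = (-1, 0)
B = K + t·(D−K) with t = -1, so KB:BD = t:(1−t) = -1:2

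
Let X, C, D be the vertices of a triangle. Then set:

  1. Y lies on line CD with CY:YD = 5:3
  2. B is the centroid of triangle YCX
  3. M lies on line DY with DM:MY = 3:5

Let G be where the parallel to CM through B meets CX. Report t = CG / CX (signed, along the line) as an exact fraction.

Work in coordinates with X = (0, 0), C = (1, 0), D = (0, 1).
1. Y lies on line CD with CY:YD = 5:3 ⇒ Y = (3/8, 5/8)
2. B is the centroid of triangle YCX ⇒ B = (11/24, 5/24)
3. M lies on line DY with DM:MY = 3:5 ⇒ M = (9/64, 55/64)
through B parallel to CM: direction (-55/64, 55/64); meets CX at G = (2/3, 0)
G = C + t·(X−C) with t = 1/3

t = 1/3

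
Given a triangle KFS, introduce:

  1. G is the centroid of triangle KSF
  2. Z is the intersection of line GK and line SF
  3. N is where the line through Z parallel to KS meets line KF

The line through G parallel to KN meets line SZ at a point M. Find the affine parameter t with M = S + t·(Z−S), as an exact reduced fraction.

t = 4/3

Set K = (0, 0), F = (1, 0), S = (0, 1); any affine frame gives the same invariant.
1. G is the centroid of triangle KSF ⇒ G = (1/3, 1/3)
2. Z is the intersection of line GK and line SF ⇒ Z = (1/2, 1/2)
3. N is where the line through Z parallel to KS meets line KF ⇒ N = (1/2, 0)
through G parallel to KN: direction (1/2, 0); meets SZ at M = (2/3, 1/3)
M = S + t·(Z−S) with t = 4/3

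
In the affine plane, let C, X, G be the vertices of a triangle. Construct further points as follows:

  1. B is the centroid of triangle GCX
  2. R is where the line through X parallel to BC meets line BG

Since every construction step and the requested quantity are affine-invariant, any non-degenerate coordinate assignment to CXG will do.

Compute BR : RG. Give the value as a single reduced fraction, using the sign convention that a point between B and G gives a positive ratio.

Choose coordinates C = (0, 0), X = (1, 0), G = (0, 1).
1. B is the centroid of triangle GCX ⇒ B = (1/3, 1/3)
2. R is where the line through X parallel to BC meets line BG ⇒ R = (2/3, -1/3)
R = B + t·(G−B) with t = -1, so BR:RG = t:(1−t) = -1:2

BR:RG = -1/2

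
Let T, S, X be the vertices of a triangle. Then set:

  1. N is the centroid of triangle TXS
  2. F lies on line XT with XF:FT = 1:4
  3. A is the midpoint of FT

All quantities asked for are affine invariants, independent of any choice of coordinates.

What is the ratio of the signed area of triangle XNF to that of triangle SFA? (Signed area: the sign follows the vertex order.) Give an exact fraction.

Assign T = (0, 0), S = (1, 0), X = (0, 1) — the answer is frame-independent, so this choice is without loss of generality.
1. N is the centroid of triangle TXS ⇒ N = (1/3, 1/3)
2. F lies on line XT with XF:FT = 1:4 ⇒ F = (0, 4/5)
3. A is the midpoint of FT ⇒ A = (0, 2/5)
2·[XNF] = -1/15, 2·[SFA] = 2/5
[XNF]:[SFA] = -1/15:2/5 = -1/6

[XNF]:[SFA] = -1/6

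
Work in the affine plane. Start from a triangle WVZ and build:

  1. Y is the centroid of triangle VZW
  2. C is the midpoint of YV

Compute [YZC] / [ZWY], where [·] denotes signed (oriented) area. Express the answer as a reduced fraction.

[YZC]:[ZWY] = -1/2

Assign W = (0, 0), V = (1, 0), Z = (0, 1) — the answer is frame-independent, so this choice is without loss of generality.
1. Y is the centroid of triangle VZW ⇒ Y = (1/3, 1/3)
2. C is the midpoint of YV ⇒ C = (2/3, 1/6)
2·[YZC] = -1/6, 2·[ZWY] = 1/3
[YZC]:[ZWY] = -1/6:1/3 = -1/2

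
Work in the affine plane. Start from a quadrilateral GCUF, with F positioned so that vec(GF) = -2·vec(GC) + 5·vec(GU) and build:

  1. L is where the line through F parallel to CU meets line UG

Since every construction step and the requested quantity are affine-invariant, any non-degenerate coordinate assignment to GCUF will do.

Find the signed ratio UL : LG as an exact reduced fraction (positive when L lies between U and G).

Work in coordinates with G = (0, 0), C = (1, 0), U = (0, 1), F = (-2, 5).
1. L is where the line through F parallel to CU meets line UG ⇒ L = (0, 3)
L = U + t·(G−U) with t = -2, so UL:LG = t:(1−t) = -2:3

UL:LG = -2/3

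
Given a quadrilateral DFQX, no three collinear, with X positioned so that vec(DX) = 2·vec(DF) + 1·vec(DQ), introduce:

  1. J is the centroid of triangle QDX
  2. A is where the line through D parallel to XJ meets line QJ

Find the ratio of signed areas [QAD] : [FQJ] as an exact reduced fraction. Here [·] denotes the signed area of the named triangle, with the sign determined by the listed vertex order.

Set D = (0, 0), F = (1, 0), Q = (0, 1), X = (2, 1); any affine frame gives the same invariant.
1. J is the centroid of triangle QDX ⇒ J = (2/3, 2/3)
2. A is where the line through D parallel to XJ meets line QJ ⇒ A = (4/3, 1/3)
2·[QAD] = -4/3, 2·[FQJ] = -1/3
[QAD]:[FQJ] = -4/3:-1/3 = 4

[QAD]:[FQJ] = 4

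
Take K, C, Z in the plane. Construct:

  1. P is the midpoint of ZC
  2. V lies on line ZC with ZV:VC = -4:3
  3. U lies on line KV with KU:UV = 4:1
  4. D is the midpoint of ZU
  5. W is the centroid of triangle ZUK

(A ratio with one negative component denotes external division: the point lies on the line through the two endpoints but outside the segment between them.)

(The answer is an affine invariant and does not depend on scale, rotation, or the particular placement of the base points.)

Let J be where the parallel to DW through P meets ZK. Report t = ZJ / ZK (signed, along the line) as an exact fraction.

t = 9/32

Work in coordinates with K = (0, 0), C = (1, 0), Z = (0, 1).
1. P is the midpoint of ZC ⇒ P = (1/2, 1/2)
2. V lies on line ZC with ZV:VC = -4:3 ⇒ V = (4, -3)
3. U lies on line KV with KU:UV = 4:1 ⇒ U = (16/5, -12/5)
4. D is the midpoint of ZU ⇒ D = (8/5, -7/10)
5. W is the centroid of triangle ZUK ⇒ W = (16/15, -7/15)
through P parallel to DW: direction (-8/15, 7/30); meets ZK at J = (0, 23/32)
J = Z + t·(K−Z) with t = 9/32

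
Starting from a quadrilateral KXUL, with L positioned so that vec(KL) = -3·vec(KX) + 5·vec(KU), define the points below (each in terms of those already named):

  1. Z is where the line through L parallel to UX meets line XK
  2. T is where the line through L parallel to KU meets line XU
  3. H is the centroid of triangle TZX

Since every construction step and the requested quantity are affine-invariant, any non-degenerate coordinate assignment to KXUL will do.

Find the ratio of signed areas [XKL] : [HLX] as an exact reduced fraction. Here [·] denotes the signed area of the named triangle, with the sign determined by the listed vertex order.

Set K = (0, 0), X = (1, 0), U = (0, 1), L = (-3, 5); any affine frame gives the same invariant.
1. Z is where the line through L parallel to UX meets line XK ⇒ Z = (2, 0)
2. T is where the line through L parallel to KU meets line XU ⇒ T = (-3, 4)
3. H is the centroid of triangle TZX ⇒ H = (0, 4/3)
2·[XKL] = -5, 2·[HLX] = 1/3
[XKL]:[HLX] = -5:1/3 = -15

[XKL]:[HLX] = -15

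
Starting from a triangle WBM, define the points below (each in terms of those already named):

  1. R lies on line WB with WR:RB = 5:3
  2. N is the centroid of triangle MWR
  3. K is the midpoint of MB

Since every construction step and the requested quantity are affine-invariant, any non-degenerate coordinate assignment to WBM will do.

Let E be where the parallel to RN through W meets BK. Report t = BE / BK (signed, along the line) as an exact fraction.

Work in coordinates with W = (0, 0), B = (1, 0), M = (0, 1).
1. R lies on line WB with WR:RB = 5:3 ⇒ R = (5/8, 0)
2. N is the centroid of triangle MWR ⇒ N = (5/24, 1/3)
3. K is the midpoint of MB ⇒ K = (1/2, 1/2)
through W parallel to RN: direction (-5/12, 1/3); meets BK at E = (5, -4)
E = B + t·(K−B) with t = -8

t = -8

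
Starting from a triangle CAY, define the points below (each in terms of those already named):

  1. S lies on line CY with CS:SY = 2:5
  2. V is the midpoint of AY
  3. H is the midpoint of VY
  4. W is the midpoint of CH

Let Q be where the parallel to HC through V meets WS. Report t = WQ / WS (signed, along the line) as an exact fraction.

Work in coordinates with C = (0, 0), A = (1, 0), Y = (0, 1).
1. S lies on line CY with CS:SY = 2:5 ⇒ S = (0, 2/7)
2. V is the midpoint of AY ⇒ V = (1/2, 1/2)
3. H is the midpoint of VY ⇒ H = (1/4, 3/4)
4. W is the midpoint of CH ⇒ W = (1/8, 3/8)
through V parallel to HC: direction (-1/4, -3/4); meets WS at Q = (9/16, 11/16)
Q = W + t·(S−W) with t = -7/2

t = -7/2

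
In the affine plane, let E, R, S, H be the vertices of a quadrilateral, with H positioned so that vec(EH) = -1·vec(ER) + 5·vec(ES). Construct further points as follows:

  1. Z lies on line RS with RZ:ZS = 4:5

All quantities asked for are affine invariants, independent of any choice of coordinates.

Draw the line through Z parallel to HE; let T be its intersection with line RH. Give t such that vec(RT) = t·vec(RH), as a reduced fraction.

t = 16/45

Choose coordinates E = (0, 0), R = (1, 0), S = (0, 1), H = (-1, 5).
1. Z lies on line RS with RZ:ZS = 4:5 ⇒ Z = (5/9, 4/9)
through Z parallel to HE: direction (1, -5); meets RH at T = (13/45, 16/9)
T = R + t·(H−R) with t = 16/45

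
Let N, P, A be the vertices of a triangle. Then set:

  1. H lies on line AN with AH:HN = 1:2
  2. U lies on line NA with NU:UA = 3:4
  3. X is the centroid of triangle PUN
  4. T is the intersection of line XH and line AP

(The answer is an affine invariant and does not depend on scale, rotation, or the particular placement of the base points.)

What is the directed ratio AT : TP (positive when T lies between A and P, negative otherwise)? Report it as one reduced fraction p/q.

Set N = (0, 0), P = (1, 0), A = (0, 1); any affine frame gives the same invariant.
1. H lies on line AN with AH:HN = 1:2 ⇒ H = (0, 2/3)
2. U lies on line NA with NU:UA = 3:4 ⇒ U = (0, 3/7)
3. X is the centroid of triangle PUN ⇒ X = (1/3, 1/7)
4. T is the intersection of line XH and line AP ⇒ T = (-7/12, 19/12)
T = A + t·(P−A) with t = -7/12, so AT:TP = t:(1−t) = -7/12:19/12

AT:TP = -7/19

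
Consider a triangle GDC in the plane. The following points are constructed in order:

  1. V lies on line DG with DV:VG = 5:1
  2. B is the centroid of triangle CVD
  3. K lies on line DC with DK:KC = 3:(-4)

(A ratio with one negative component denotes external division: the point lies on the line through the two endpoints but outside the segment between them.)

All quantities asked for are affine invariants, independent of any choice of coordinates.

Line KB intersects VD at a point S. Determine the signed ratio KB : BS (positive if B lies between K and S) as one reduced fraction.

KB:BS = -10

Work in coordinates with G = (0, 0), D = (1, 0), C = (0, 1).
1. V lies on line DG with DV:VG = 5:1 ⇒ V = (1/6, 0)
2. B is the centroid of triangle CVD ⇒ B = (7/18, 1/3)
3. K lies on line DC with DK:KC = 3:(-4) ⇒ K = (4, -3)
line KB meets VD at S = (3/4, 0)
B = K + t·(S−K) with t = 10/9, so KB:BS = 10/9:-1/9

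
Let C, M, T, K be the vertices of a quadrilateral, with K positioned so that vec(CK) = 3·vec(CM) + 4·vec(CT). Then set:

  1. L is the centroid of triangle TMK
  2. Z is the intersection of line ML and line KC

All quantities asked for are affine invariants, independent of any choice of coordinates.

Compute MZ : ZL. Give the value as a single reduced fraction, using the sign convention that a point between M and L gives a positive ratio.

Work in coordinates with C = (0, 0), M = (1, 0), T = (0, 1), K = (3, 4).
1. L is the centroid of triangle TMK ⇒ L = (4/3, 5/3)
2. Z is the intersection of line ML and line KC ⇒ Z = (15/11, 20/11)
Z = M + t·(L−M) with t = 12/11, so MZ:ZL = t:(1−t) = 12/11:-1/11

MZ:ZL = -12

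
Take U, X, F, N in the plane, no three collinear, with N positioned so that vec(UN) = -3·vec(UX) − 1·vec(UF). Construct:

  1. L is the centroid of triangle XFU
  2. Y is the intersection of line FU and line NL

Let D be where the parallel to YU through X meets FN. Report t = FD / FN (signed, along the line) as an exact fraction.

t = -1/3

Set U = (0, 0), X = (1, 0), F = (0, 1), N = (-3, -1); any affine frame gives the same invariant.
1. L is the centroid of triangle XFU ⇒ L = (1/3, 1/3)
2. Y is the intersection of line FU and line NL ⇒ Y = (0, 1/5)
through X parallel to YU: direction (0, -1/5); meets FN at D = (1, 5/3)
D = F + t·(N−F) with t = -1/3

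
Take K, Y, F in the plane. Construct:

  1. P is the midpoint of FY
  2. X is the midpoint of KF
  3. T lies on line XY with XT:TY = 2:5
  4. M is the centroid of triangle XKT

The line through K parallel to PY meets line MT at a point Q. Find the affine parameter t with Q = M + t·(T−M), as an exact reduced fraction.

Choose coordinates K = (0, 0), Y = (1, 0), F = (0, 1).
1. P is the midpoint of FY ⇒ P = (1/2, 1/2)
2. X is the midpoint of KF ⇒ X = (0, 1/2)
3. T lies on line XY with XT:TY = 2:5 ⇒ T = (2/7, 5/14)
4. M is the centroid of triangle XKT ⇒ M = (2/21, 2/7)
through K parallel to PY: direction (1/2, -1/2); meets MT at Q = (-2/11, 2/11)
Q = M + t·(T−M) with t = -16/11

t = -16/11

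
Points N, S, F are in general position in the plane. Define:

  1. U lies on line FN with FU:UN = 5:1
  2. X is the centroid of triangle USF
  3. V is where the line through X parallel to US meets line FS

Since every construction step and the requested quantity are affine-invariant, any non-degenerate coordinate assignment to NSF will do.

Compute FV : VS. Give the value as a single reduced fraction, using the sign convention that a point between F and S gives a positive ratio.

Set N = (0, 0), S = (1, 0), F = (0, 1); any affine frame gives the same invariant.
1. U lies on line FN with FU:UN = 5:1 ⇒ U = (0, 1/6)
2. X is the centroid of triangle USF ⇒ X = (1/3, 7/18)
3. V is where the line through X parallel to US meets line FS ⇒ V = (2/3, 1/3)
V = F + t·(S−F) with t = 2/3, so FV:VS = t:(1−t) = 2/3:1/3

FV:VS = 2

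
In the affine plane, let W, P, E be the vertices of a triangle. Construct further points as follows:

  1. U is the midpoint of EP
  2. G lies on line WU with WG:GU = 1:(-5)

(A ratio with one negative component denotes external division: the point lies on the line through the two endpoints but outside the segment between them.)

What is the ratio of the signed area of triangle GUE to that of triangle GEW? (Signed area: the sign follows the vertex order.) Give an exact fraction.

Choose coordinates W = (0, 0), P = (1, 0), E = (0, 1).
1. U is the midpoint of EP ⇒ U = (1/2, 1/2)
2. G lies on line WU with WG:GU = 1:(-5) ⇒ G = (-1/8, -1/8)
2·[GUE] = 5/8, 2·[GEW] = -1/8
[GUE]:[GEW] = 5/8:-1/8 = -5

[GUE]:[GEW] = -5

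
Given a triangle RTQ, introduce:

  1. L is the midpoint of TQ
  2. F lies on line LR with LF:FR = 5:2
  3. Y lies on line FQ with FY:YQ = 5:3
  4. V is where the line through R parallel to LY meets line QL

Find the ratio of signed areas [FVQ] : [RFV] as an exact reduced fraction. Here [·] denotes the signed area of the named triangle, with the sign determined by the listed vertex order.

Choose coordinates R = (0, 0), T = (1, 0), Q = (0, 1).
1. L is the midpoint of TQ ⇒ L = (1/2, 1/2)
2. F lies on line LR with LF:FR = 5:2 ⇒ F = (1/7, 1/7)
3. Y lies on line FQ with FY:YQ = 5:3 ⇒ Y = (3/56, 19/28)
4. V is where the line through R parallel to LY meets line QL ⇒ V = (5/3, -2/3)
2·[FVQ] = 25/21, 2·[RFV] = -1/3
[FVQ]:[RFV] = 25/21:-1/3 = -25/7

[FVQ]:[RFV] = -25/7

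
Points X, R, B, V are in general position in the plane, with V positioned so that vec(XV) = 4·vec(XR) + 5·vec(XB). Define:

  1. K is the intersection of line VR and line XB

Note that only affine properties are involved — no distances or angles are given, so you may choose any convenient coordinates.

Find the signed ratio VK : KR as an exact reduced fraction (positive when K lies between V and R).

Work in coordinates with X = (0, 0), R = (1, 0), B = (0, 1), V = (4, 5).
1. K is the intersection of line VR and line XB ⇒ K = (0, -5/3)
K = V + t·(R−V) with t = 4/3, so VK:KR = t:(1−t) = 4/3:-1/3

VK:KR = -4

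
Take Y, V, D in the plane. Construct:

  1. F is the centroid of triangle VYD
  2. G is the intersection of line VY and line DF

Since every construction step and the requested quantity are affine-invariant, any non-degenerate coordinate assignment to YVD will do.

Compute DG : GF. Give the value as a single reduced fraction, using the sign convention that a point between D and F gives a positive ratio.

Assign Y = (0, 0), V = (1, 0), D = (0, 1) — the answer is frame-independent, so this choice is without loss of generality.
1. F is the centroid of triangle VYD ⇒ F = (1/3, 1/3)
2. G is the intersection of line VY and line DF ⇒ G = (1/2, 0)
G = D + t·(F−D) with t = 3/2, so DG:GF = t:(1−t) = 3/2:-1/2

DG:GF = -3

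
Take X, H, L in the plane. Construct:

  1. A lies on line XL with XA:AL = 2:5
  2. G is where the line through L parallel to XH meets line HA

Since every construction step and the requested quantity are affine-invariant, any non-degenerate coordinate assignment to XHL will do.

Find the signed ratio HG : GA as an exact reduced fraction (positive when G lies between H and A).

HG:GA = -7/5

Work in coordinates with X = (0, 0), H = (1, 0), L = (0, 1).
1. A lies on line XL with XA:AL = 2:5 ⇒ A = (0, 2/7)
2. G is where the line through L parallel to XH meets line HA ⇒ G = (-5/2, 1)
G = H + t·(A−H) with t = 7/2, so HG:GA = t:(1−t) = 7/2:-5/2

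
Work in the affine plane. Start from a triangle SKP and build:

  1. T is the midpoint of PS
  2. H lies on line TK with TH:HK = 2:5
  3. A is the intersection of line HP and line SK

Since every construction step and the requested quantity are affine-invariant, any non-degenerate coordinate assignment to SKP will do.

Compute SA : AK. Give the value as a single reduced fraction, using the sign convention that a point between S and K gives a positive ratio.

SA:AK = 4/5

Assign S = (0, 0), K = (1, 0), P = (0, 1) — the answer is frame-independent, so this choice is without loss of generality.
1. T is the midpoint of PS ⇒ T = (0, 1/2)
2. H lies on line TK with TH:HK = 2:5 ⇒ H = (2/7, 5/14)
3. A is the intersection of line HP and line SK ⇒ A = (4/9, 0)
A = S + t·(K−S) with t = 4/9, so SA:AK = t:(1−t) = 4/9:5/9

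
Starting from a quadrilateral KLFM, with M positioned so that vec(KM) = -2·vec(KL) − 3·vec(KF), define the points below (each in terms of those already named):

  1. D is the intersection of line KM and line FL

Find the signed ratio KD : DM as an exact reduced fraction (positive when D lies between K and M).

KD:DM = -1/6

Assign K = (0, 0), L = (1, 0), F = (0, 1), M = (-2, -3) — the answer is frame-independent, so this choice is without loss of generality.
1. D is the intersection of line KM and line FL ⇒ D = (2/5, 3/5)
D = K + t·(M−K) with t = -1/5, so KD:DM = t:(1−t) = -1/5:6/5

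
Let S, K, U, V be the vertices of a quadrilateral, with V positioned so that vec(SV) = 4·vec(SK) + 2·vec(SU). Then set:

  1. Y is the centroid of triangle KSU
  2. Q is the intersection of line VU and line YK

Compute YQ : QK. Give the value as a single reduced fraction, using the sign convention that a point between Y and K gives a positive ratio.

Assign S = (0, 0), K = (1, 0), U = (0, 1), V = (4, 2) — the answer is frame-independent, so this choice is without loss of generality.
1. Y is the centroid of triangle KSU ⇒ Y = (1/3, 1/3)
2. Q is the intersection of line VU and line YK ⇒ Q = (-2/3, 5/6)
Q = Y + t·(K−Y) with t = -3/2, so YQ:QK = t:(1−t) = -3/2:5/2

YQ:QK = -3/5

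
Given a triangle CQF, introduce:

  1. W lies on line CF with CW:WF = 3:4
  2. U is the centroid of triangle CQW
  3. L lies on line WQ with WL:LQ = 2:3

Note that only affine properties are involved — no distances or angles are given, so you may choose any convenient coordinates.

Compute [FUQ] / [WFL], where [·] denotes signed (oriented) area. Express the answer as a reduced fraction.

Set C = (0, 0), Q = (1, 0), F = (0, 1); any affine frame gives the same invariant.
1. W lies on line CF with CW:WF = 3:4 ⇒ W = (0, 3/7)
2. U is the centroid of triangle CQW ⇒ U = (1/3, 1/7)
3. L lies on line WQ with WL:LQ = 2:3 ⇒ L = (2/5, 9/35)
2·[FUQ] = 11/21, 2·[WFL] = -8/35
[FUQ]:[WFL] = 11/21:-8/35 = -55/24

[FUQ]:[WFL] = -55/24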